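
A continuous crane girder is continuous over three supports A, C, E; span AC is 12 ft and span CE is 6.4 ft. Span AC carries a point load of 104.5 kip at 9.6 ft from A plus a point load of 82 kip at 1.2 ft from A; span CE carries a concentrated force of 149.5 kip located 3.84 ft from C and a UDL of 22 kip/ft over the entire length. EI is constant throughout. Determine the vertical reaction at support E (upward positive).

Release continuity at C by inserting a hinge; the redundant is the internal moment M_C. The primary structure is two simply-supported spans AC and CE.
Rotations at C on the released spans (each span's end-slope, ×1/EI):
  span AC: point load 104.5 at a = 9.6: Pab(L + a)/(6LEI) = 722.3/EI
  span AC: point load 82 at a = 1.2: Pab(L + a)/(6LEI) = 194.8/EI
  span CE: point load 149.5 at a = 3.84: Pab(L + b)/(6LEI) = 342.9/EI
  span CE: UDL 22: wL³/(24EI) = 240.3/EI
  relative rotation θ_0 = (917.1 + 583.2)/EI = 1500/EI
A unit hogging moment at C produces rotation L₁/(3EI) + L₂/(3EI) = 6.133/EI.
Compatibility: M_C·(L₁+L₂)/(3EI) = θ_0, giving M_C = 244.6 kip·ft (hogging).
Span CE, ΣM about E: R_C^{CE}·6.4 = 833.3 + 244.6, so R_C^{CE} = 168.4 kip and R_E = 290.3 − 168.4 = 121.9 kip.

R_E = 121.9 kip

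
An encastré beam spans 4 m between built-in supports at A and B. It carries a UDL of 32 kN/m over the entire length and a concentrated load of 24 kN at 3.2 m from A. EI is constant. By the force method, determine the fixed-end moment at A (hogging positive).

M_A = 45.74 kN·m

Release both end moments; the primary structure is a simply-supported span AB with redundants M_A and M_B.
Simple-span end rotations at A and B under the given loads:
  at A: UDL 32: wL³/(24EI) = 85.33/EI
  at B: UDL 32: wL³/(24EI) = 85.33/EI
  at A: point load 24 at a = 3.2: Pab(L + b)/(6LEI) = 12.29/EI
  at B: point load 24 at a = 3.2: Pab(L + a)/(6LEI) = 18.43/EI
  θ_A0 = 97.62/EI,  θ_B0 = 103.8/EI
Flexibility coefficients: a unit moment at one end gives L/(3EI) there and L/(6EI) at the far end, so f₁₁ = f₂₂ = 1.333/EI and f₁₂ = f₂₁ = 0.6667/EI.
Compatibility — zero rotation at each built-in end:
  1.333 M_A + 0.6667 M_B = 97.62
  0.6667 M_A + 1.333 M_B = 103.8
Solving the pair gives M_A = 45.74 kN·m and M_B = 54.95 kN·m (hogging).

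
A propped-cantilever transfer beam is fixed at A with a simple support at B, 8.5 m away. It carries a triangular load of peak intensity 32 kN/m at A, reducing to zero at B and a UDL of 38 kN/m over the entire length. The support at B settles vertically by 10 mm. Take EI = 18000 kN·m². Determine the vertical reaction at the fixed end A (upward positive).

Remove the prop at B; the released (primary) structure is a cantilever built in at A.
Downward deflection at the released point B due to the loads:
  triangular load, peak 32 at the fixed end: w₀L⁴/(30EI) = 5568/EI
  UDL 38: wL⁴/(8EI) = 24795/EI
  δ_0 = 30363/EI
Flexibility coefficient — unit upward force at B: δ_{BB} = L³/(3EI) = 204.7/EI.
With EI = 18000 kN·m²: δ_0 = 1.6869 m and δ_{BB} = 0.011373 m/kN.
Compatibility — the beam at B must follow the support down by 0.01 m: δ_0 − R_B·δ_{BB} = 0.01, so R_B = (1.6869 − 0.01)/0.011373 = 147.4 kN.
Vertical equilibrium: R_A = ΣP − R_B = 459 − 147.4 = 311.6 kN.

R_A = 311.6 kN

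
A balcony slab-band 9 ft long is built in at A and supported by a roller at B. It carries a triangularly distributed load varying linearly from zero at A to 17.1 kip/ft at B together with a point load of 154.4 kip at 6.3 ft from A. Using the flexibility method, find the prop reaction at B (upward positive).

R_B = 129.3 kip

Remove the prop at B; the released (primary) structure is a cantilever built in at A.
Deflection at B on the released cantilever, summing each load's contribution:
  triangular load, peak 17.1 at the free end: 11w₀L⁴/(120EI) = 10284/EI
  point load 154.4 at a = 6.3: Pa²(3L − a)/(6EI) = 21142/EI
  δ_0 = 31426/EI
Flexibility coefficient — unit upward force at B: δ_{BB} = L³/(3EI) = 243/EI.
Compatibility at B: δ_0 − R_B·δ_{BB} = 0, so R_B = 31426/243 = 129.3 kip.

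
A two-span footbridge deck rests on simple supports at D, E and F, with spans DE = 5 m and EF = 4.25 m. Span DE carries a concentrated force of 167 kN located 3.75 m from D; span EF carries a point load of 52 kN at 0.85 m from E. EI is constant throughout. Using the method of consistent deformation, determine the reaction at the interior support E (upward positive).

R_E = 205.4 kN

Take M_E as the redundant. Released structure: two simple spans DE and EF with a hinge at E.
Rotations at E on the released spans (each span's end-slope, ×1/EI):
  span DE: point load 167 at a = 3.75: Pab(L + a)/(6LEI) = 228.3/EI
  span EF: point load 52 at a = 0.85: Pab(L + b)/(6LEI) = 45.08/EI
  relative rotation θ_0 = (228.3 + 45.08)/EI = 273.4/EI
A unit hogging moment at E produces rotation L₁/(3EI) + L₂/(3EI) = 3.083/EI.
Compatibility: M_E·(L₁+L₂)/(3EI) = θ_0, giving M_E = 88.67 kN·m (hogging).
Span DE, ΣM about D with M_E applied at E: R_E^{DE}·5 = 626.2 + 88.67, so R_E^{DE} = 143 kN and R_D = 167 − 143 = 24.02 kN.
Span EF, ΣM about F: R_E^{EF}·4.25 = 176.8 + 88.67, so R_E^{EF} = 62.46 kN and R_F = 52 − 62.46 = -10.46 kN.
R_E = 143 + 62.46 = 205.4 kN.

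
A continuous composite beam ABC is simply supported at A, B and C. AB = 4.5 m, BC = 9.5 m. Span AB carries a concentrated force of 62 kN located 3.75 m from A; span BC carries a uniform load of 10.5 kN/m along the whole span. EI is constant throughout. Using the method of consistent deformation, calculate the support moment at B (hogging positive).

M_B = 91.8 kN·m

Insert a hinge at B; M_B is the redundant, and each span becomes simply supported.
Discontinuity in slope at B on the released structure — sum the simple-span end rotations:
  span AB: point load 62 at a = 3.75: Pab(L + a)/(6LEI) = 53.28/EI
  span BC: UDL 10.5: wL³/(24EI) = 375.1/EI
  relative rotation θ_0 = (53.28 + 375.1)/EI = 428.4/EI
A unit hogging moment at B produces rotation L₁/(3EI) + L₂/(3EI) = 4.667/EI.
Slope continuity at B: θ_0 = M_B·4.667/EI, so M_B = 428.4/4.667 = 91.8 kN·m (hogging).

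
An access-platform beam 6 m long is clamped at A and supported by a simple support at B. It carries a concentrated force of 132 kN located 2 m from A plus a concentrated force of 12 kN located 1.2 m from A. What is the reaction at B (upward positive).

Take the reaction at B as the redundant and release it; the primary structure is a cantilever fixed at A.
Deflection at B on the released cantilever, summing each load's contribution:
  point load 132 at a = 2: Pa²(3L − a)/(6EI) = 1408/EI
  point load 12 at a = 1.2: Pa²(3L − a)/(6EI) = 48.38/EI
  δ_0 = 1456/EI
Flexibility coefficient — unit upward force at B: δ_{BB} = L³/(3EI) = 72/EI.
Compatibility at B: δ_0 − R_B·δ_{BB} = 0, so R_B = 1456/72 = 20.23 kN.

R_B = 20.23 kN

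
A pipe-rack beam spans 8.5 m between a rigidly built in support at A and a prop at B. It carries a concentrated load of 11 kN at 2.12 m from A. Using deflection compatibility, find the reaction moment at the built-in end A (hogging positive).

Take the reaction at B as the redundant and release it; the primary structure is a cantilever fixed at A.
Deflection at B on the released cantilever, summing each load's contribution:
  point load 11 at a = 2.12: Pa²(3L − a)/(6EI) = 192.6/EI
Tip deflection under a unit load at B: L³/(3EI) = 204.7/EI.
Compatibility at B: δ_0 − R_B·δ_{BB} = 0, so R_B = 192.6/204.7 = 0.9411 kN.
Moment equilibrium about A: M_A = Σ(load moments about A) − R_B·L = 23.32 − 0.9411×8.5 = 15.32 kN·m.

M_A = 15.32 kN·m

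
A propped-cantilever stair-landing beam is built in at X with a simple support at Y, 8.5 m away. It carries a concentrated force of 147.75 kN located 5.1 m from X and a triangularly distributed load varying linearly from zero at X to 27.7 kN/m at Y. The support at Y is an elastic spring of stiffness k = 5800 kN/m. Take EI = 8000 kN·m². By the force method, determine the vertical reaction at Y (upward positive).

R_Y = 127.7 kN

Remove the prop at Y; the released (primary) structure is a cantilever built in at X.
Primary-structure tip deflection at Y by superposition:
  point load 147.75 at a = 5.1: Pa²(3L − a)/(6EI) = 13066/EI
  triangular load, peak 27.7 at the free end: 11w₀L⁴/(120EI) = 13255/EI
  δ_0 = 26321/EI
Tip deflection under a unit load at Y: L³/(3EI) = 204.7/EI.
With EI = 8000 kN·m²: δ_0 = 3.2901 m and δ_{YY} = 0.025589 m/kN.
Compatibility — the spring shortens by R_Y/k under the reaction it provides: δ_0 − R_Y·δ_{YY} = R_Y/k. With 1/k = 0.000172 m/kN, R_Y = δ_0 / (δ_{YY} + 1/k) = 3.2901 / (0.025589 + 0.000172) = 127.7 kN.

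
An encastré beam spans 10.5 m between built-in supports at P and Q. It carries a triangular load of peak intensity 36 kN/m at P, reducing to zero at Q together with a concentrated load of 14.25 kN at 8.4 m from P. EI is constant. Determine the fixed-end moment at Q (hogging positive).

M_Q = 151.5 kN·m

Release both end moments; the primary structure is a simply-supported span PQ with redundants M_P and M_Q.
On the primary (simply-supported) span, the end slopes from the loading are:
  at P: triangular load, peak 36: w₀L³/(45EI) = 926.1/EI
  at Q: triangular load, peak 36: 7w₀L³/(360EI) = 810.3/EI
  at P: point load 14.25 at a = 8.4: Pab(L + b)/(6LEI) = 50.27/EI
  at Q: point load 14.25 at a = 8.4: Pab(L + a)/(6LEI) = 75.41/EI
  θ_P0 = 976.4/EI,  θ_Q0 = 885.7/EI
Flexibility coefficients: a unit moment at one end gives L/(3EI) there and L/(6EI) at the far end, so f₁₁ = f₂₂ = 3.5/EI and f₁₂ = f₂₁ = 1.75/EI.
Compatibility — zero rotation at each built-in end:
  3.5 M_P + 1.75 M_Q = 976.4
  1.75 M_P + 3.5 M_Q = 885.7
Solving the pair gives M_P = 203.2 kN·m and M_Q = 151.5 kN·m (hogging).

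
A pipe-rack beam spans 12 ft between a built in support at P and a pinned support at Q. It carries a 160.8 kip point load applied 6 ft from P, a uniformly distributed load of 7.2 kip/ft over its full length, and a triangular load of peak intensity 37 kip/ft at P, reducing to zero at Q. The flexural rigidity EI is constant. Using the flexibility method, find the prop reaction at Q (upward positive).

Take the reaction at Q as the redundant and release it; the primary structure is a cantilever fixed at P.
Downward deflection at the released point Q due to the loads:
  point load 160.8 at a = 6: Pa²(3L − a)/(6EI) = 28944/EI
  UDL 7.2: wL⁴/(8EI) = 18662/EI
  triangular load, peak 37 at the fixed end: w₀L⁴/(30EI) = 25574/EI
  δ_0 = 73181/EI
Tip deflection under a unit load at Q: L³/(3EI) = 576/EI.
Compatibility at Q: δ_0 − R_Q·δ_{QQ} = 0, so R_Q = 73181/576 = 127 kip.

R_Q = 127 kip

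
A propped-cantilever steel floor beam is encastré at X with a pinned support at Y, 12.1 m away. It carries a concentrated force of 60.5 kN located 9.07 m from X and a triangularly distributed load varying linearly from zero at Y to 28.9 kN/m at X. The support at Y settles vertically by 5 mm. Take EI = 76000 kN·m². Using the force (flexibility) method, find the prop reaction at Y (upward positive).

R_Y = 72.58 kN

Choose R_Y as the redundant. The primary structure is the cantilever fixed at X.
Deflection at Y on the released cantilever, summing each load's contribution:
  point load 60.5 at a = 9.07: Pa²(3L − a)/(6EI) = 22587/EI
  triangular load, peak 28.9 at the fixed end: w₀L⁴/(30EI) = 20650/EI
  δ_0 = 43237/EI
Tip deflection under a unit load at Y: L³/(3EI) = 590.5/EI.
With EI = 76000 kN·m²: δ_0 = 0.56891 m and δ_{YY} = 0.00777 m/kN.
Compatibility — the beam at Y must follow the support down by 0.005 m: δ_0 − R_Y·δ_{YY} = 0.005, so R_Y = (0.56891 − 0.005)/0.00777 = 72.58 kN.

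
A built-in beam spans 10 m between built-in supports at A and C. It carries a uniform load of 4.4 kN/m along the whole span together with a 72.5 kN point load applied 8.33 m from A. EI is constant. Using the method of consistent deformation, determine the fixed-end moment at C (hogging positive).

Release both end moments; the primary structure is a simply-supported span AC with redundants M_A and M_C.
End rotations of the released simple span under the applied load (×1/EI):
  at A: UDL 4.4: wL³/(24EI) = 183.3/EI
  at C: UDL 4.4: wL³/(24EI) = 183.3/EI
  at A: point load 72.5 at a = 8.33: Pab(L + b)/(6LEI) = 196.2/EI
  at C: point load 72.5 at a = 8.33: Pab(L + a)/(6LEI) = 308.1/EI
  θ_A0 = 379.5/EI,  θ_C0 = 491.4/EI
Flexibility coefficients: a unit moment at one end gives L/(3EI) there and L/(6EI) at the far end, so f₁₁ = f₂₂ = 3.333/EI and f₁₂ = f₂₁ = 1.667/EI.
Compatibility — zero rotation at each built-in end:
  3.333 M_A + 1.667 M_C = 379.5
  1.667 M_A + 3.333 M_C = 491.4
Solving the pair gives M_A = 53.51 kN·m and M_C = 120.7 kN·m (hogging).

M_C = 120.7 kN·m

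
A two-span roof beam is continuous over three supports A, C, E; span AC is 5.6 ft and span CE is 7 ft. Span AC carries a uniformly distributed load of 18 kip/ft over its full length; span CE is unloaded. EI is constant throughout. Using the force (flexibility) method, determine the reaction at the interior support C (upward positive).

R_C = 60.48 kip

Insert a hinge at C; M_C is the redundant, and each span becomes simply supported.
End slopes at the hinge C, treating each span as simply supported:
  span AC: UDL 18: wL³/(24EI) = 131.7/EI
  relative rotation θ_0 = (131.7 + 0)/EI = 131.7/EI
A unit hogging moment at C produces rotation L₁/(3EI) + L₂/(3EI) = 4.2/EI.
Compatibility: M_C·(L₁+L₂)/(3EI) = θ_0, giving M_C = 31.36 kip·ft (hogging).
Span AC, ΣM about A with M_C applied at C: R_C^{AC}·5.6 = 282.2 + 31.36, so R_C^{AC} = 56 kip and R_A = 100.8 − 56 = 44.8 kip.
Span CE, ΣM about E: R_C^{CE}·7 = 0 + 31.36, so R_C^{CE} = 4.48 kip and R_E = 0 − 4.48 = -4.48 kip.
R_C = 56 + 4.48 = 60.48 kip.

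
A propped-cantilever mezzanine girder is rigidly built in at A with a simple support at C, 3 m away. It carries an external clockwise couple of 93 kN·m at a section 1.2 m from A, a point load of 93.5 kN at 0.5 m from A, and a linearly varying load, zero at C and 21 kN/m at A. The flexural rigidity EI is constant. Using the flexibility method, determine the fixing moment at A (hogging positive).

Take the reaction at C as the redundant and release it; the primary structure is a cantilever fixed at A.
Downward deflection at the released point C due to the loads:
  clockwise couple 93 at a = 1.2: M₀a(2L − a)/(2EI) = 267.8/EI
  point load 93.5 at a = 0.5: Pa²(3L − a)/(6EI) = 33.11/EI
  triangular load, peak 21 at the fixed end: w₀L⁴/(30EI) = 56.7/EI
  δ_0 = 357.7/EI
Flexibility coefficient — unit upward force at C: δ_{CC} = L³/(3EI) = 9/EI.
Compatibility at C: δ_0 − R_C·δ_{CC} = 0, so R_C = 357.7/9 = 39.74 kN.
Moment equilibrium about A: M_A = Σ(load moments about A) − R_C·L = 171.2 − 39.74×3 = 52.03 kN·m.

M_A = 52.03 kN·m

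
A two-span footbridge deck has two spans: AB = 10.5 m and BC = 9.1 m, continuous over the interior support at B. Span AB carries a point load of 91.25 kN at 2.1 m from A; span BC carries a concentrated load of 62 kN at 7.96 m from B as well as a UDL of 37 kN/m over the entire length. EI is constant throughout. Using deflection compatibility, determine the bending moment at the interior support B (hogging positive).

Insert a hinge at B; M_B is the redundant, and each span becomes simply supported.
End slopes at the hinge B, treating each span as simply supported:
  span AB: point load 91.25 at a = 2.1: Pab(L + a)/(6LEI) = 321.9/EI
  span BC: point load 62 at a = 7.96: Pab(L + b)/(6LEI) = 105.5/EI
  span BC: UDL 37: wL³/(24EI) = 1162/EI
  relative rotation θ_0 = (321.9 + 1267)/EI = 1589/EI
A unit hogging moment at B produces rotation L₁/(3EI) + L₂/(3EI) = 6.533/EI.
Slope continuity at B: θ_0 = M_B·6.533/EI, so M_B = 1589/6.533 = 243.2 kN·m (hogging).

M_B = 243.2 kN·m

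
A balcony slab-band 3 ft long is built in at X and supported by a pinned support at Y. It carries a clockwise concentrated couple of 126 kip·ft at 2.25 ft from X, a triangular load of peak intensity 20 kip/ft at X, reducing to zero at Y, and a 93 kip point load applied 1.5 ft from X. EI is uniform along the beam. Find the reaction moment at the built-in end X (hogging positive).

M_X = 13.12 kip·ft

Remove the prop at Y; the released (primary) structure is a cantilever built in at X.
Deflection at Y on the released cantilever, summing each load's contribution:
  clockwise couple 126 at a = 2.25: M₀a(2L − a)/(2EI) = 531.6/EI
  triangular load, peak 20 at the fixed end: w₀L⁴/(30EI) = 54/EI
  point load 93 at a = 1.5: Pa²(3L − a)/(6EI) = 261.6/EI
  δ_0 = 847.1/EI
Tip deflection under a unit load at Y: L³/(3EI) = 9/EI.
The prop prevents deflection at Y: R_Y = δ_0/δ_{YY} = 847.1/9 = 94.12 kip.
Moment equilibrium about X: M_X = Σ(load moments about X) − R_Y·L = 295.5 − 94.12×3 = 13.12 kip·ft.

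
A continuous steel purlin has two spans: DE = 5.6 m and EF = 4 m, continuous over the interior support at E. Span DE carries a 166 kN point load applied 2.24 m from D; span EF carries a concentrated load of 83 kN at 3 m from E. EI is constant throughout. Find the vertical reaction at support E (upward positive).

R_E = 133.1 kN

Take M_E as the redundant. Released structure: two simple spans DE and EF with a hinge at E.
End slopes at the hinge E, treating each span as simply supported:
  span DE: point load 166 at a = 2.24: Pab(L + a)/(6LEI) = 291.5/EI
  span EF: point load 83 at a = 3: Pab(L + b)/(6LEI) = 51.88/EI
  relative rotation θ_0 = (291.5 + 51.88)/EI = 343.4/EI
A unit hogging moment at E produces rotation L₁/(3EI) + L₂/(3EI) = 3.2/EI.
Slope continuity at E: θ_0 = M_E·3.2/EI, so M_E = 343.4/3.2 = 107.3 kN·m (hogging).
Span DE, ΣM about D with M_E applied at E: R_E^{DE}·5.6 = 371.8 + 107.3, so R_E^{DE} = 85.56 kN and R_D = 166 − 85.56 = 80.44 kN.
Span EF, ΣM about F: R_E^{EF}·4 = 83 + 107.3, so R_E^{EF} = 47.58 kN and R_F = 83 − 47.58 = 35.42 kN.
R_E = 85.56 + 47.58 = 133.1 kN.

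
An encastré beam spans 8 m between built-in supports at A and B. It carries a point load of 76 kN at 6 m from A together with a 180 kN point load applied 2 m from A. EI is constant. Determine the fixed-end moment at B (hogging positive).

Take the two fixed-end moments M_A, M_B as redundants; the released structure is the simple span AB.
On the primary (simply-supported) span, the end slopes from the loading are:
  at A: point load 76 at a = 6: Pab(L + b)/(6LEI) = 190/EI
  at B: point load 76 at a = 6: Pab(L + a)/(6LEI) = 266/EI
  at A: point load 180 at a = 2: Pab(L + b)/(6LEI) = 630/EI
  at B: point load 180 at a = 2: Pab(L + a)/(6LEI) = 450/EI
  θ_A0 = 820/EI,  θ_B0 = 716/EI
Flexibility coefficients: a unit moment at one end gives L/(3EI) there and L/(6EI) at the far end, so f₁₁ = f₂₂ = 2.667/EI and f₁₂ = f₂₁ = 1.333/EI.
Compatibility — zero rotation at each built-in end:
  2.667 M_A + 1.333 M_B = 820
  1.333 M_A + 2.667 M_B = 716
Solving the pair gives M_A = 231 kN·m and M_B = 153 kN·m (hogging).

M_B = 153 kN·m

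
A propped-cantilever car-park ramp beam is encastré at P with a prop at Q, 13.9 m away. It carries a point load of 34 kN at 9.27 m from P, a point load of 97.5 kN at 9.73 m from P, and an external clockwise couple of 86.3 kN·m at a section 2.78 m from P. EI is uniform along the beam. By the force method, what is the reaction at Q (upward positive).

R_Q = 75.93 kN

Remove the prop at Q; the released (primary) structure is a cantilever built in at P.
Primary-structure tip deflection at Q by superposition:
  point load 34 at a = 9.27: Pa²(3L − a)/(6EI) = 15792/EI
  point load 97.5 at a = 9.73: Pa²(3L − a)/(6EI) = 49184/EI
  clockwise couple 86.3 at a = 2.78: M₀a(2L − a)/(2EI) = 3001/EI
  δ_0 = 67977/EI
Flexibility coefficient — unit upward force at Q: δ_{QQ} = L³/(3EI) = 895.2/EI.
Compatibility at Q: δ_0 − R_Q·δ_{QQ} = 0, so R_Q = 67977/895.2 = 75.93 kN.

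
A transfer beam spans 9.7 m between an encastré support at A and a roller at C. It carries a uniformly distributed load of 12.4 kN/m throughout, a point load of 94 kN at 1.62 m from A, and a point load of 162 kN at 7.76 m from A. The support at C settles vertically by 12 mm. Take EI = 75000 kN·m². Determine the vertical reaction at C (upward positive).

R_C = 159.9 kN

Remove the prop at C; the released (primary) structure is a cantilever built in at A.
Primary-structure tip deflection at C by superposition:
  UDL 12.4: wL⁴/(8EI) = 13722/EI
  point load 94 at a = 1.62: Pa²(3L − a)/(6EI) = 1130/EI
  point load 162 at a = 7.76: Pa²(3L − a)/(6EI) = 34696/EI
  δ_0 = 49548/EI
Flexibility coefficient — unit upward force at C: δ_{CC} = L³/(3EI) = 304.2/EI.
With EI = 75000 kN·m²: δ_0 = 0.66064 m and δ_{CC} = 0.004056 m/kN.
Compatibility — the beam at C must follow the support down by 0.012 m: δ_0 − R_C·δ_{CC} = 0.012, so R_C = (0.66064 − 0.012)/0.004056 = 159.9 kN.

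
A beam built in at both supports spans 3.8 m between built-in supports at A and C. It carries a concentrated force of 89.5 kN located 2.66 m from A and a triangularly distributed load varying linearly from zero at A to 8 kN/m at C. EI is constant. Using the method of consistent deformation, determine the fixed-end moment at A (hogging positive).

Release both end moments; the primary structure is a simply-supported span AC with redundants M_A and M_C.
End rotations of the released simple span under the applied load (×1/EI):
  at A: point load 89.5 at a = 2.66: Pab(L + b)/(6LEI) = 58.8/EI
  at C: point load 89.5 at a = 2.66: Pab(L + a)/(6LEI) = 76.9/EI
  at A: triangular load, peak 8: 7w₀L³/(360EI) = 8.536/EI
  at C: triangular load, peak 8: w₀L³/(45EI) = 9.755/EI
  θ_A0 = 67.34/EI,  θ_C0 = 86.65/EI
Flexibility coefficients: a unit moment at one end gives L/(3EI) there and L/(6EI) at the far end, so f₁₁ = f₂₂ = 1.267/EI and f₁₂ = f₂₁ = 0.6333/EI.
Compatibility — zero rotation at each built-in end:
  1.267 M_A + 0.6333 M_C = 67.34
  0.6333 M_A + 1.267 M_C = 86.65
Solving the pair gives M_A = 25.28 kN·m and M_C = 55.77 kN·m (hogging).

M_A = 25.28 kN·m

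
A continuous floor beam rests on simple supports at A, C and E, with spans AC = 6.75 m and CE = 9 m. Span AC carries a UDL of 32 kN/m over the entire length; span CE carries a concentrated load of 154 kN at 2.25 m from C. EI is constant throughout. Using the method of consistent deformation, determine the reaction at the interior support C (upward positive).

Take M_C as the redundant. Released structure: two simple spans AC and CE with a hinge at C.
End slopes at the hinge C, treating each span as simply supported:
  span AC: UDL 32: wL³/(24EI) = 410.1/EI
  span CE: point load 154 at a = 2.25: Pab(L + b)/(6LEI) = 682.2/EI
  relative rotation θ_0 = (410.1 + 682.2)/EI = 1092/EI
A unit hogging moment at C produces rotation L₁/(3EI) + L₂/(3EI) = 5.25/EI.
Slope continuity at C: θ_0 = M_C·5.25/EI, so M_C = 1092/5.25 = 208 kN·m (hogging).
Span AC, ΣM about A with M_C applied at C: R_C^{AC}·6.75 = 729 + 208, so R_C^{AC} = 138.8 kN and R_A = 216 − 138.8 = 77.18 kN.
Span CE, ΣM about E: R_C^{CE}·9 = 1040 + 208, so R_C^{CE} = 138.6 kN and R_E = 154 − 138.6 = 15.38 kN.
R_C = 138.8 + 138.6 = 277.4 kN.

R_C = 277.4 kN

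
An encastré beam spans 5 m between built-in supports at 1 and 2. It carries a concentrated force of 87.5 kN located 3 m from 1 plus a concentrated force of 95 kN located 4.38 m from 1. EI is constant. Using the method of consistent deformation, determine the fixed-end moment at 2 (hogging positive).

Take the two fixed-end moments M_1, M_2 as redundants; the released structure is the simple span 12.
Simple-span end rotations at 1 and 2 under the given loads:
  at 1: point load 87.5 at a = 3: Pab(L + b)/(6LEI) = 122.5/EI
  at 2: point load 87.5 at a = 3: Pab(L + a)/(6LEI) = 140/EI
  at 1: point load 95 at a = 4.38: Pab(L + b)/(6LEI) = 48.33/EI
  at 2: point load 95 at a = 4.38: Pab(L + a)/(6LEI) = 80.66/EI
  θ_10 = 170.8/EI,  θ_20 = 220.7/EI
Flexibility coefficients: a unit moment at one end gives L/(3EI) there and L/(6EI) at the far end, so f₁₁ = f₂₂ = 1.667/EI and f₁₂ = f₂₁ = 0.8333/EI.
Compatibility — zero rotation at each built-in end:
  1.667 M_1 + 0.8333 M_2 = 170.8
  0.8333 M_1 + 1.667 M_2 = 220.7
Solving the pair gives M_1 = 48.4 kN·m and M_2 = 108.2 kN·m (hogging).

M_2 = 108.2 kN·m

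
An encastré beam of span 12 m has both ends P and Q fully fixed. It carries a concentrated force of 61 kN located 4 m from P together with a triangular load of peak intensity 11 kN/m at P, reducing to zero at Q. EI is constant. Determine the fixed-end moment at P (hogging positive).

Release both end moments; the primary structure is a simply-supported span PQ with redundants M_P and M_Q.
End rotations of the released simple span under the applied load (×1/EI):
  at P: point load 61 at a = 4: Pab(L + b)/(6LEI) = 542.2/EI
  at Q: point load 61 at a = 4: Pab(L + a)/(6LEI) = 433.8/EI
  at P: triangular load, peak 11: w₀L³/(45EI) = 422.4/EI
  at Q: triangular load, peak 11: 7w₀L³/(360EI) = 369.6/EI
  θ_P0 = 964.6/EI,  θ_Q0 = 803.4/EI
Flexibility coefficients: a unit moment at one end gives L/(3EI) there and L/(6EI) at the far end, so f₁₁ = f₂₂ = 4/EI and f₁₂ = f₂₁ = 2/EI.
Compatibility — zero rotation at each built-in end:
  4 M_P + 2 M_Q = 964.6
  2 M_P + 4 M_Q = 803.4
Solving the pair gives M_P = 187.6 kN·m and M_Q = 107 kN·m (hogging).

M_P = 187.6 kN·m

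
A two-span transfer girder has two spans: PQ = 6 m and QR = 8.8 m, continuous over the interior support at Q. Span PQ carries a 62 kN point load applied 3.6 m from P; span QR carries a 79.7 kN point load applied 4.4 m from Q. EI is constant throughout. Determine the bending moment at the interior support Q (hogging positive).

M_Q = 107.1 kN·m

Take M_Q as the redundant. Released structure: two simple spans PQ and QR with a hinge at Q.
End slopes at the hinge Q, treating each span as simply supported:
  span PQ: point load 62 at a = 3.6: Pab(L + a)/(6LEI) = 142.8/EI
  span QR: point load 79.7 at a = 4.4: Pab(L + b)/(6LEI) = 385.7/EI
  relative rotation θ_0 = (142.8 + 385.7)/EI = 528.6/EI
A unit hogging moment at Q produces rotation L₁/(3EI) + L₂/(3EI) = 4.933/EI.
Compatibility: M_Q·(L₁+L₂)/(3EI) = θ_0, giving M_Q = 107.1 kN·m (hogging).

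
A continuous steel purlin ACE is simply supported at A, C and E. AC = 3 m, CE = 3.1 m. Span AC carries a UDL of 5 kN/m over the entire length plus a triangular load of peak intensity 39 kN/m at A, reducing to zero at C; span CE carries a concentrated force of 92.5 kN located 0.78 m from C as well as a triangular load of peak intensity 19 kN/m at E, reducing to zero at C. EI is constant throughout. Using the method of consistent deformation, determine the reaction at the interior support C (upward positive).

R_C = 133.7 kN

Release continuity at C by inserting a hinge; the redundant is the internal moment M_C. The primary structure is two simply-supported spans AC and CE.
Discontinuity in slope at C on the released structure — sum the simple-span end rotations:
  span AC: UDL 5: wL³/(24EI) = 5.625/EI
  span AC: triangular load, peak 39: 7w₀L³/(360EI) = 20.48/EI
  span CE: point load 92.5 at a = 0.78: Pab(L + b)/(6LEI) = 48.78/EI
  span CE: triangular load, peak 19: 7w₀L³/(360EI) = 11.01/EI
  relative rotation θ_0 = (26.1 + 59.78)/EI = 85.88/EI
A unit hogging moment at C produces rotation L₁/(3EI) + L₂/(3EI) = 2.033/EI.
Slope continuity at C: θ_0 = M_C·2.033/EI, so M_C = 85.88/2.033 = 42.24 kN·m (hogging).
Span AC, ΣM about A with M_C applied at C: R_C^{AC}·3 = 81 + 42.24, so R_C^{AC} = 41.08 kN and R_A = 73.5 − 41.08 = 32.42 kN.
Span CE, ΣM about E: R_C^{CE}·3.1 = 245 + 42.24, so R_C^{CE} = 92.67 kN and R_E = 122 − 92.67 = 29.28 kN.
R_C = 41.08 + 92.67 = 133.7 kN.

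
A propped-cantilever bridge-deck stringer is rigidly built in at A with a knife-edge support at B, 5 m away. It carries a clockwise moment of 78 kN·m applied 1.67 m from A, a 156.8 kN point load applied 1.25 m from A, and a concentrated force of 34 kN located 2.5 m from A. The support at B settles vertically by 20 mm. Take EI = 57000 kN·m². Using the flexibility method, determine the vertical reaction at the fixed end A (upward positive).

R_A = 181 kN

Remove the prop at B; the released (primary) structure is a cantilever built in at A.
Downward deflection at the released point B due to the loads:
  clockwise couple 78 at a = 1.67: M₀a(2L − a)/(2EI) = 542.5/EI
  point load 156.8 at a = 1.25: Pa²(3L − a)/(6EI) = 561.5/EI
  point load 34 at a = 2.5: Pa²(3L − a)/(6EI) = 442.7/EI
  δ_0 = 1547/EI
Tip deflection under a unit load at B: L³/(3EI) = 41.67/EI.
With EI = 57000 kN·m²: δ_0 = 0.027135 m and δ_{BB} = 0.000731 m/kN.
Compatibility — the beam at B must follow the support down by 0.02 m: δ_0 − R_B·δ_{BB} = 0.02, so R_B = (0.027135 − 0.02)/0.000731 = 9.761 kN.
Vertical equilibrium: R_A = ΣP − R_B = 190.8 − 9.761 = 181 kN.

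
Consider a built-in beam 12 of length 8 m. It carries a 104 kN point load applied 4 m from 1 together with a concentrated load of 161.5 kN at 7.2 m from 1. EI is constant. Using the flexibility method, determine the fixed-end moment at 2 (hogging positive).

M_2 = 208.7 kN·m

Release both end moments; the primary structure is a simply-supported span 12 with redundants M_1 and M_2.
On the primary (simply-supported) span, the end slopes from the loading are:
  at 1: point load 104 at a = 4: Pab(L + b)/(6LEI) = 416/EI
  at 2: point load 104 at a = 4: Pab(L + a)/(6LEI) = 416/EI
  at 1: point load 161.5 at a = 7.2: Pab(L + b)/(6LEI) = 170.5/EI
  at 2: point load 161.5 at a = 7.2: Pab(L + a)/(6LEI) = 294.6/EI
  θ_10 = 586.5/EI,  θ_20 = 710.6/EI
Flexibility coefficients: a unit moment at one end gives L/(3EI) there and L/(6EI) at the far end, so f₁₁ = f₂₂ = 2.667/EI and f₁₂ = f₂₁ = 1.333/EI.
Compatibility — zero rotation at each built-in end:
  2.667 M_1 + 1.333 M_2 = 586.5
  1.333 M_1 + 2.667 M_2 = 710.6
Solving the pair gives M_1 = 115.6 kN·m and M_2 = 208.7 kN·m (hogging).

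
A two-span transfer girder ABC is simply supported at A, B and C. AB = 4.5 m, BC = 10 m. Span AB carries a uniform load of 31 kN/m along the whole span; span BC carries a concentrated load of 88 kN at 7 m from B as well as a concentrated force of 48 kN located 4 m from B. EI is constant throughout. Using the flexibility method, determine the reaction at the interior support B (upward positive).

R_B = 180 kN

Insert a hinge at B; M_B is the redundant, and each span becomes simply supported.
Discontinuity in slope at B on the released structure — sum the simple-span end rotations:
  span AB: UDL 31: wL³/(24EI) = 117.7/EI
  span BC: point load 88 at a = 7: Pab(L + b)/(6LEI) = 400.4/EI
  span BC: point load 48 at a = 4: Pab(L + b)/(6LEI) = 307.2/EI
  relative rotation θ_0 = (117.7 + 707.6)/EI = 825.3/EI
A unit hogging moment at B produces rotation L₁/(3EI) + L₂/(3EI) = 4.833/EI.
Slope continuity at B: θ_0 = M_B·4.833/EI, so M_B = 825.3/4.833 = 170.8 kN·m (hogging).
Span AB, ΣM about A with M_B applied at B: R_B^{AB}·4.5 = 313.9 + 170.8, so R_B^{AB} = 107.7 kN and R_A = 139.5 − 107.7 = 31.81 kN.
Span BC, ΣM about C: R_B^{BC}·10 = 552 + 170.8, so R_B^{BC} = 72.28 kN and R_C = 136 − 72.28 = 63.72 kN.
R_B = 107.7 + 72.28 = 180 kN.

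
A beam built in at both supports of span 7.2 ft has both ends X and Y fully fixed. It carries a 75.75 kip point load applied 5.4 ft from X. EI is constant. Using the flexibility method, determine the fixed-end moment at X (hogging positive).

M_X = 25.57 kip·ft

Take the two fixed-end moments M_X, M_Y as redundants; the released structure is the simple span XY.
End rotations of the released simple span under the applied load (×1/EI):
  at X: point load 75.75 at a = 5.4: Pab(L + b)/(6LEI) = 153.4/EI
  at Y: point load 75.75 at a = 5.4: Pab(L + a)/(6LEI) = 214.8/EI
  θ_X0 = 153.4/EI,  θ_Y0 = 214.8/EI
Flexibility coefficients: a unit moment at one end gives L/(3EI) there and L/(6EI) at the far end, so f₁₁ = f₂₂ = 2.4/EI and f₁₂ = f₂₁ = 1.2/EI.
Compatibility — zero rotation at each built-in end:
  2.4 M_X + 1.2 M_Y = 153.4
  1.2 M_X + 2.4 M_Y = 214.8
Solving the pair gives M_X = 25.57 kip·ft and M_Y = 76.7 kip·ft (hogging).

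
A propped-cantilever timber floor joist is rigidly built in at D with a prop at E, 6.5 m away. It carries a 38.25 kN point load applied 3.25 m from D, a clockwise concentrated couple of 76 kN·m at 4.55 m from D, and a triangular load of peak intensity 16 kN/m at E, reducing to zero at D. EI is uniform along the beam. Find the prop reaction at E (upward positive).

R_E = 56.51 kN

Remove the prop at E; the released (primary) structure is a cantilever built in at D.
Deflection at E on the released cantilever, summing each load's contribution:
  point load 38.25 at a = 3.25: Pa²(3L − a)/(6EI) = 1094/EI
  clockwise couple 76 at a = 4.55: M₀a(2L − a)/(2EI) = 1461/EI
  triangular load, peak 16 at the free end: 11w₀L⁴/(120EI) = 2618/EI
  δ_0 = 5173/EI
Tip deflection under a unit load at E: L³/(3EI) = 91.54/EI.
Compatibility at E: δ_0 − R_E·δ_{EE} = 0, so R_E = 5173/91.54 = 56.51 kN.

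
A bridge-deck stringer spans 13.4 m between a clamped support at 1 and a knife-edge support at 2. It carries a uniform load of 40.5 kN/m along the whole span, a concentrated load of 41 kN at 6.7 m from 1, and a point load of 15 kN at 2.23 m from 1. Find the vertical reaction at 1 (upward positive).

R_1 = 381.8 kN

Take the reaction at 2 as the redundant and release it; the primary structure is a cantilever fixed at 1.
Deflection at 2 on the released cantilever, summing each load's contribution:
  UDL 40.5: wL⁴/(8EI) = 163224/EI
  point load 41 at a = 6.7: Pa²(3L − a)/(6EI) = 10276/EI
  point load 15 at a = 2.23: Pa²(3L − a)/(6EI) = 472.1/EI
  δ_0 = 173972/EI
Tip deflection under a unit load at 2: L³/(3EI) = 802/EI.
Compatibility at 2: δ_0 − R_2·δ_{22} = 0, so R_2 = 173972/802 = 216.9 kN.
Vertical equilibrium: R_1 = ΣP − R_2 = 598.7 − 216.9 = 381.8 kN.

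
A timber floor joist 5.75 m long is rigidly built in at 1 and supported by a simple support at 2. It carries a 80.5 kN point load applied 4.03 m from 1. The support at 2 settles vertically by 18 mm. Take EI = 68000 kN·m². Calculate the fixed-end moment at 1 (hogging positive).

Choose R_2 as the redundant. The primary structure is the cantilever fixed at 1.
Deflection at 2 on the released cantilever, summing each load's contribution:
  point load 80.5 at a = 4.03: Pa²(3L − a)/(6EI) = 2881/EI
Tip deflection under a unit load at 2: L³/(3EI) = 63.37/EI.
With EI = 68000 kN·m²: δ_0 = 0.042362 m and δ_{22} = 0.000932 m/kN.
Compatibility — the beam at 2 must follow the support down by 0.018 m: δ_0 − R_2·δ_{22} = 0.018, so R_2 = (0.042362 − 0.018)/0.000932 = 26.14 kN.
Moment equilibrium about 1: M_1 = Σ(load moments about 1) − R_2·L = 324.4 − 26.14×5.75 = 174.1 kN·m.

M_1 = 174.1 kN·m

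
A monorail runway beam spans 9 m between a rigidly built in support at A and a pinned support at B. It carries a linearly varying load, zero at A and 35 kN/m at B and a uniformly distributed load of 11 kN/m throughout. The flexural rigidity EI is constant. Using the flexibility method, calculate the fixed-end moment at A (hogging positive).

Release the roller at B. Primary structure: cantilever fixed at A.
Deflection at B on the released cantilever, summing each load's contribution:
  triangular load, peak 35 at the free end: 11w₀L⁴/(120EI) = 21050/EI
  UDL 11: wL⁴/(8EI) = 9021/EI
  δ_0 = 30071/EI
Flexibility coefficient — unit upward force at B: δ_{BB} = L³/(3EI) = 243/EI.
The prop prevents deflection at B: R_B = δ_0/δ_{BB} = 30071/243 = 123.8 kN.
Moment equilibrium about A: M_A = Σ(load moments about A) − R_B·L = 1390 − 123.8×9 = 276.8 kN·m.

M_A = 276.8 kN·m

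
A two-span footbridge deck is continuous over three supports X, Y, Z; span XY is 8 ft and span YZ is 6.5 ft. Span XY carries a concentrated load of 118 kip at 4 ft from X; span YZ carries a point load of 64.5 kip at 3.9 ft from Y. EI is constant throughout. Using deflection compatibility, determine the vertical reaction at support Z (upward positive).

Insert a hinge at Y; M_Y is the redundant, and each span becomes simply supported.
Discontinuity in slope at Y on the released structure — sum the simple-span end rotations:
  span XY: point load 118 at a = 4: Pab(L + a)/(6LEI) = 472/EI
  span YZ: point load 64.5 at a = 3.9: Pab(L + b)/(6LEI) = 152.6/EI
  relative rotation θ_0 = (472 + 152.6)/EI = 624.6/EI
A unit hogging moment at Y produces rotation L₁/(3EI) + L₂/(3EI) = 4.833/EI.
Compatibility: M_Y·(L₁+L₂)/(3EI) = θ_0, giving M_Y = 129.2 kip·ft (hogging).
Span YZ, ΣM about Z: R_Y^{YZ}·6.5 = 167.7 + 129.2, so R_Y^{YZ} = 45.68 kip and R_Z = 64.5 − 45.68 = 18.82 kip.

R_Z = 18.82 kip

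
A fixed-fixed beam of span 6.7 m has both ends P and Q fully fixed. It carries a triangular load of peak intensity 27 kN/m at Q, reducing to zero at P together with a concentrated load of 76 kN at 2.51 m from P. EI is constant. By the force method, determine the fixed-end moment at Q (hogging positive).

Take the two fixed-end moments M_P, M_Q as redundants; the released structure is the simple span PQ.
On the primary (simply-supported) span, the end slopes from the loading are:
  at P: triangular load, peak 27: 7w₀L³/(360EI) = 157.9/EI
  at Q: triangular load, peak 27: w₀L³/(45EI) = 180.5/EI
  at P: point load 76 at a = 2.51: Pab(L + b)/(6LEI) = 216.5/EI
  at Q: point load 76 at a = 2.51: Pab(L + a)/(6LEI) = 183.1/EI
  θ_P0 = 374.4/EI,  θ_Q0 = 363.6/EI
Flexibility coefficients: a unit moment at one end gives L/(3EI) there and L/(6EI) at the far end, so f₁₁ = f₂₂ = 2.233/EI and f₁₂ = f₂₁ = 1.117/EI.
Compatibility — zero rotation at each built-in end:
  2.233 M_P + 1.117 M_Q = 374.4
  1.117 M_P + 2.233 M_Q = 363.6
Solving the pair gives M_P = 115 kN·m and M_Q = 105.3 kN·m (hogging).

M_Q = 105.3 kN·m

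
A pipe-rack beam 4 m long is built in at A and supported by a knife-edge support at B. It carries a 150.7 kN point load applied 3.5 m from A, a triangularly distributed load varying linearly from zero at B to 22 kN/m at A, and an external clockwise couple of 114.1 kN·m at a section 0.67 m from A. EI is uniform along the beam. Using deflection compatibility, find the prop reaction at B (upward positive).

Remove the prop at B; the released (primary) structure is a cantilever built in at A.
Deflection at B on the released cantilever, summing each load's contribution:
  point load 150.7 at a = 3.5: Pa²(3L − a)/(6EI) = 2615/EI
  triangular load, peak 22 at the fixed end: w₀L⁴/(30EI) = 187.7/EI
  clockwise couple 114.1 at a = 0.67: M₀a(2L − a)/(2EI) = 280.2/EI
  δ_0 = 3083/EI
Flexibility coefficient — unit upward force at B: δ_{BB} = L³/(3EI) = 21.33/EI.
The prop prevents deflection at B: R_B = δ_0/δ_{BB} = 3083/21.33 = 144.5 kN.

R_B = 144.5 kN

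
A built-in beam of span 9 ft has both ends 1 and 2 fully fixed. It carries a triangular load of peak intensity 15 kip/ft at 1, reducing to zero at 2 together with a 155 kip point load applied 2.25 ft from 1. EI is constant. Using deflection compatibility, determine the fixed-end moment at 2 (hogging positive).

Release both end moments; the primary structure is a simply-supported span 12 with redundants M_1 and M_2.
End rotations of the released simple span under the applied load (×1/EI):
  at 1: triangular load, peak 15: w₀L³/(45EI) = 243/EI
  at 2: triangular load, peak 15: 7w₀L³/(360EI) = 212.6/EI
  at 1: point load 155 at a = 2.25: Pab(L + b)/(6LEI) = 686.6/EI
  at 2: point load 155 at a = 2.25: Pab(L + a)/(6LEI) = 490.4/EI
  θ_10 = 929.6/EI,  θ_20 = 703.1/EI
Flexibility coefficients: a unit moment at one end gives L/(3EI) there and L/(6EI) at the far end, so f₁₁ = f₂₂ = 3/EI and f₁₂ = f₂₁ = 1.5/EI.
Compatibility — zero rotation at each built-in end:
  3 M_1 + 1.5 M_2 = 929.6
  1.5 M_1 + 3 M_2 = 703.1
Solving the pair gives M_1 = 256.9 kip·ft and M_2 = 105.9 kip·ft (hogging).

M_2 = 105.9 kip·ft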